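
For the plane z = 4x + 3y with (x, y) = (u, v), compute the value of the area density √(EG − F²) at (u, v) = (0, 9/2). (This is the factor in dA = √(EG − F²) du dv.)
√(EG − F²)|_{(0, 9/2)} = sqrt(26)

E = 17, F = 12, G = 10, so EG − F² = 26. Taking the positive square root: √(EG − F²) = sqrt(26). At (u, v) = (0, 9/2): sqrt(26).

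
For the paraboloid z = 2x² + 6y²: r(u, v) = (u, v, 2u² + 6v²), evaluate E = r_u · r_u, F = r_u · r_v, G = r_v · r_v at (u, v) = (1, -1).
E = 17;  F = -48;  G = 145

Partials: r_u = (1, 0, 4*u), r_v = (0, 1, 12*v). As functions of (u, v):
  E = r_u · r_u = 16*u^2 + 1,
  F = r_u · r_v = 48*u*v,
  G = r_v · r_v = 144*v^2 + 1.
Evaluating at (u, v) = (1, -1): E = 17, F = -48, G = 145.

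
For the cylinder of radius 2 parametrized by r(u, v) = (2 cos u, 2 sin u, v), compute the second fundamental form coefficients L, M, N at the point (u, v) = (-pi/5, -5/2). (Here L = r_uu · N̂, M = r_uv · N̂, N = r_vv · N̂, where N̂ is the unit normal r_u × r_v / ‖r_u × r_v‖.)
L = -2;  M = 0;  N = 0

Compute the unit normal N̂(u, v) = (cos(u), sin(u), 0), and the second partials r_uu, r_uv, r_vv. Take dot products:
  L(u, v) = r_uu · N̂ = -2,
  M(u, v) = r_uv · N̂ = 0,
  N(u, v) = r_vv · N̂ = 0.
Evaluating at (u, v) = (-pi/5, -5/2):
  L = -2, M = 0, N = 0.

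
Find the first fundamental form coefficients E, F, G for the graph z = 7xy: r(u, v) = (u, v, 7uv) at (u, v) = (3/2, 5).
E = 1226;  F = 735/2;  G = 445/4

Partials: r_u = (1, 0, 7*v), r_v = (0, 1, 7*u). As functions of (u, v):
  E = r_u · r_u = 49*v^2 + 1,
  F = r_u · r_v = 49*u*v,
  G = r_v · r_v = 49*u^2 + 1.
Evaluating at (u, v) = (3/2, 5): E = 1226, F = 735/2, G = 445/4.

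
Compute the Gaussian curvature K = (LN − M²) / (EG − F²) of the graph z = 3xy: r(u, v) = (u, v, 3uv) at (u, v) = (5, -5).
K = -9/203401

Coefficients of the first fundamental form: E = 9*v^2 + 1, F = 9*u*v, G = 9*u^2 + 1.
Coefficients of the second fundamental form: L = 0, M = 3/sqrt(9*u^2 + 9*v^2 + 1), N = 0.
Assemble K = (LN − M²)/(EG − F²) = -9/(81*u^4 + 162*u^2*v^2 + 18*u^2 + 81*v^4 + 18*v^2 + 1). At (u, v) = (5, -5): K = -9/203401.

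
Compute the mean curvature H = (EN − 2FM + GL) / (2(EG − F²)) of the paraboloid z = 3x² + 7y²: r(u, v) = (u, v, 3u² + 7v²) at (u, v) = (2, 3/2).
H = 2341*sqrt(586)/343396

With E = 36*u^2 + 1, F = 84*u*v, G = 196*v^2 + 1, L = 6/sqrt(36*u^2 + 196*v^2 + 1), M = 0, N = 14/sqrt(36*u^2 + 196*v^2 + 1), assemble
  H = (EN − 2FM + GL) / (2(EG − F²)) = 2*(126*u^2 + 294*v^2 + 5)/(36*u^2 + 196*v^2 + 1)^(3/2).
At (u, v) = (2, 3/2): H = 2341*sqrt(586)/343396.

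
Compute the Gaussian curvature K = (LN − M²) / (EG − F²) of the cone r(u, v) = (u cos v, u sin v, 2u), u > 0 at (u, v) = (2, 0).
K = 0

Coefficients of the first fundamental form: E = 5, F = 0, G = u^2.
Coefficients of the second fundamental form: L = 0, M = 0, N = 2*sqrt(5)*u^2/(5*Abs(u)).
Assemble K = (LN − M²)/(EG − F²) = 0. At (u, v) = (2, 0): K = 0.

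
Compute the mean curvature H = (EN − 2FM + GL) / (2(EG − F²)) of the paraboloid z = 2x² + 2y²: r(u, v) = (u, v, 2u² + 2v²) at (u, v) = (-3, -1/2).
H = 300*sqrt(149)/22201

With E = 16*u^2 + 1, F = 16*u*v, G = 16*v^2 + 1, L = 4/sqrt(16*u^2 + 16*v^2 + 1), M = 0, N = 4/sqrt(16*u^2 + 16*v^2 + 1), assemble
  H = (EN − 2FM + GL) / (2(EG − F²)) = 4*(8*u^2 + 8*v^2 + 1)/(16*u^2 + 16*v^2 + 1)^(3/2).
At (u, v) = (-3, -1/2): H = 300*sqrt(149)/22201.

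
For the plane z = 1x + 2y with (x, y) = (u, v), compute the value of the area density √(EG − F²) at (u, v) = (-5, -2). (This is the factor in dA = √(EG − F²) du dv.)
√(EG − F²)|_{(-5, -2)} = sqrt(6)

E = 2, F = 2, G = 5, so EG − F² = 6. Taking the positive square root: √(EG − F²) = sqrt(6). At (u, v) = (-5, -2): sqrt(6).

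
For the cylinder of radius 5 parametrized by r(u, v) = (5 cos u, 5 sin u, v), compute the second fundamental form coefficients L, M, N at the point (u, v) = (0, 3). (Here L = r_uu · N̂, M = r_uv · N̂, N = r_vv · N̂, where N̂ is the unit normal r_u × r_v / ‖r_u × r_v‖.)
L = -5;  M = 0;  N = 0

Compute the unit normal N̂(u, v) = (cos(u), sin(u), 0), and the second partials r_uu, r_uv, r_vv. Take dot products:
  L(u, v) = r_uu · N̂ = -5,
  M(u, v) = r_uv · N̂ = 0,
  N(u, v) = r_vv · N̂ = 0.
Evaluating at (u, v) = (0, 3):
  L = -5, M = 0, N = 0.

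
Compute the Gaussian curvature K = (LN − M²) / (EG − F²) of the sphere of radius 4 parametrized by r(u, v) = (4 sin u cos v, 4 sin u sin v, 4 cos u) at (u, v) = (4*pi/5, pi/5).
K = 1/16

Coefficients of the first fundamental form: E = 16, F = 0, G = 16*sin(u)^2.
Coefficients of the second fundamental form: L = -4*sin(u)/Abs(sin(u)), M = 0, N = -4*sin(u)^3/Abs(sin(u)).
Assemble K = (LN − M²)/(EG − F²) = 1/16. At (u, v) = (4*pi/5, pi/5): K = 1/16.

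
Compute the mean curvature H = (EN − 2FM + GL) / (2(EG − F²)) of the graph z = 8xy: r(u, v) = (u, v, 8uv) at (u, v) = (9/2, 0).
H = 0

With E = 64*v^2 + 1, F = 64*u*v, G = 64*u^2 + 1, L = 0, M = 8/sqrt(64*u^2 + 64*v^2 + 1), N = 0, assemble
  H = (EN − 2FM + GL) / (2(EG − F²)) = -512*u*v/(64*u^2 + 64*v^2 + 1)^(3/2).
At (u, v) = (9/2, 0): H = 0.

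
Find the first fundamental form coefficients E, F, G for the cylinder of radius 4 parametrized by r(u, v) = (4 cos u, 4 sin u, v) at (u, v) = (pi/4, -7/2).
E = 16;  F = 0;  G = 1

Partials: r_u = (-4*sin(u), 4*cos(u), 0), r_v = (0, 0, 1). As functions of (u, v):
  E = r_u · r_u = 16,
  F = r_u · r_v = 0,
  G = r_v · r_v = 1.
Evaluating at (u, v) = (pi/4, -7/2): E = 16, F = 0, G = 1.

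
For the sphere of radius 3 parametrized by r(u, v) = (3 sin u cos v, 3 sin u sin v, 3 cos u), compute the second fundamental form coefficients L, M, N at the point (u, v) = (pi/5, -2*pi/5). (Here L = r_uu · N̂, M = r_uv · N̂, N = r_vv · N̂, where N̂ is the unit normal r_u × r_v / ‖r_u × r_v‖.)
L = -3;  M = 0;  N = -15/8 + 3*sqrt(5)/8

Compute the unit normal N̂(u, v) = (sin(u)^2*cos(v)/Abs(sin(u)), sin(u)^2*sin(v)/Abs(sin(u)), sin(2*u)/(2*Abs(sin(u)))), and the second partials r_uu, r_uv, r_vv. Take dot products:
  L(u, v) = r_uu · N̂ = -3*sin(u)/Abs(sin(u)),
  M(u, v) = r_uv · N̂ = 0,
  N(u, v) = r_vv · N̂ = -3*sin(u)^3/Abs(sin(u)).
Evaluating at (u, v) = (pi/5, -2*pi/5):
  L = -3, M = 0, N = -15/8 + 3*sqrt(5)/8.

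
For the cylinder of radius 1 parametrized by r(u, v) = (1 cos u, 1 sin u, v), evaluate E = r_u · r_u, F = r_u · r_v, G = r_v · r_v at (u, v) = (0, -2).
E = 1;  F = 0;  G = 1

Partials: r_u = (-sin(u), cos(u), 0), r_v = (0, 0, 1). As functions of (u, v):
  E = r_u · r_u = 1,
  F = r_u · r_v = 0,
  G = r_v · r_v = 1.
Evaluating at (u, v) = (0, -2): E = 1, F = 0, G = 1.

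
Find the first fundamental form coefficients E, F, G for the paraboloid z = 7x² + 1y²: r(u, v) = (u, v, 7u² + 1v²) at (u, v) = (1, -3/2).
E = 197;  F = -42;  G = 10

Partials: r_u = (1, 0, 14*u), r_v = (0, 1, 2*v). As functions of (u, v):
  E = r_u · r_u = 196*u^2 + 1,
  F = r_u · r_v = 28*u*v,
  G = r_v · r_v = 4*v^2 + 1.
Evaluating at (u, v) = (1, -3/2): E = 197, F = -42, G = 10.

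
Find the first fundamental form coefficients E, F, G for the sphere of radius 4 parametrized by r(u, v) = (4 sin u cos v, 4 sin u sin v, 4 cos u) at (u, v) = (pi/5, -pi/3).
E = 16;  F = 0;  G = 10 - 2*sqrt(5)

Partials: r_u = (4*cos(u)*cos(v), 4*sin(v)*cos(u), -4*sin(u)), r_v = (-4*sin(u)*sin(v), 4*sin(u)*cos(v), 0). As functions of (u, v):
  E = r_u · r_u = 16,
  F = r_u · r_v = 0,
  G = r_v · r_v = 16*sin(u)^2.
Evaluating at (u, v) = (pi/5, -pi/3): E = 16, F = 0, G = 10 - 2*sqrt(5).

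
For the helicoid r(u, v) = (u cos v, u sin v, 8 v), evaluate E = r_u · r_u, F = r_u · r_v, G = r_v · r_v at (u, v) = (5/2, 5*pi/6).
E = 1;  F = 0;  G = 281/4

Partials: r_u = (cos(v), sin(v), 0), r_v = (-u*sin(v), u*cos(v), 8). As functions of (u, v):
  E = r_u · r_u = 1,
  F = r_u · r_v = 0,
  G = r_v · r_v = u^2 + 64.
Evaluating at (u, v) = (5/2, 5*pi/6): E = 1, F = 0, G = 281/4.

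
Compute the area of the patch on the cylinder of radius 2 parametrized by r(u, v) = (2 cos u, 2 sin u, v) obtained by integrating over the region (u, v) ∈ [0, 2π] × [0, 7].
Area = 28*pi

Area = ∫∫ √(EG − F²) du dv with √(EG − F²) = 2. Integrating over [0, 2π] × [0, 7] gives 28*pi.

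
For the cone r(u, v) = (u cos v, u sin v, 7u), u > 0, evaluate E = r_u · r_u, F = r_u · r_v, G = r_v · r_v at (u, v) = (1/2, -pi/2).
E = 50;  F = 0;  G = 1/4

Partials: r_u = (cos(v), sin(v), 7), r_v = (-u*sin(v), u*cos(v), 0). As functions of (u, v):
  E = r_u · r_u = 50,
  F = r_u · r_v = 0,
  G = r_v · r_v = u^2.
Evaluating at (u, v) = (1/2, -pi/2): E = 50, F = 0, G = 1/4.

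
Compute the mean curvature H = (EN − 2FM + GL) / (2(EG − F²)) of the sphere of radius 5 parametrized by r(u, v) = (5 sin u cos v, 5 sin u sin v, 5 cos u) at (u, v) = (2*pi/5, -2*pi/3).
H = -1/5

With E = 25, F = 0, G = 25*sin(u)^2, L = -5*sin(u)/Abs(sin(u)), M = 0, N = -5*sin(u)^3/Abs(sin(u)), assemble
  H = (EN − 2FM + GL) / (2(EG − F²)) = -sin(u)/(5*Abs(sin(u))).
At (u, v) = (2*pi/5, -2*pi/3): H = -1/5.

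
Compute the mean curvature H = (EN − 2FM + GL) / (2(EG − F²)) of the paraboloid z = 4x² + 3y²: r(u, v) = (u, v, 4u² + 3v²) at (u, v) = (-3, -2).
H = 2311*sqrt(721)/519841

With E = 64*u^2 + 1, F = 48*u*v, G = 36*v^2 + 1, L = 8/sqrt(64*u^2 + 36*v^2 + 1), M = 0, N = 6/sqrt(64*u^2 + 36*v^2 + 1), assemble
  H = (EN − 2FM + GL) / (2(EG − F²)) = (192*u^2 + 144*v^2 + 7)/(64*u^2 + 36*v^2 + 1)^(3/2).
At (u, v) = (-3, -2): H = 2311*sqrt(721)/519841.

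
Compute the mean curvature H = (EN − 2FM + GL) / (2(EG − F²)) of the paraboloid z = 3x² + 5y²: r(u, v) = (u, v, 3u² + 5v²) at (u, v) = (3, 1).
H = 1928*sqrt(17)/36125

With E = 36*u^2 + 1, F = 60*u*v, G = 100*v^2 + 1, L = 6/sqrt(36*u^2 + 100*v^2 + 1), M = 0, N = 10/sqrt(36*u^2 + 100*v^2 + 1), assemble
  H = (EN − 2FM + GL) / (2(EG − F²)) = 4*(45*u^2 + 75*v^2 + 2)/(36*u^2 + 100*v^2 + 1)^(3/2).
At (u, v) = (3, 1): H = 1928*sqrt(17)/36125.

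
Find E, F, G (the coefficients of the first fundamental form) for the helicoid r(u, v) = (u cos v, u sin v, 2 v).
E = 1;  F = 0;  G = u^2 + 4

Compute partials: r_u = (cos(v), sin(v), 0), r_v = (-u*sin(v), u*cos(v), 2). Then
  E = r_u · r_u = 1,
  F = r_u · r_v = 0,
  G = r_v · r_v = u^2 + 4.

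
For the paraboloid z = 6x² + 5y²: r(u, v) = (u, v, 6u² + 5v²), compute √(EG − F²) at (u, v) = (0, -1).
√(EG − F²)|_{(0, -1)} = sqrt(101)

E = 144*u^2 + 1, F = 120*u*v, G = 100*v^2 + 1; EG − F² = 144*u^2 + 100*v^2 + 1; √(EG − F²) = sqrt(144*u^2 + 100*v^2 + 1). At the given point: sqrt(101).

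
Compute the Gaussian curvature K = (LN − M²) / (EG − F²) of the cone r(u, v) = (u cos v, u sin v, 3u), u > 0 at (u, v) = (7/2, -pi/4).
K = 0

Coefficients of the first fundamental form: E = 10, F = 0, G = u^2.
Coefficients of the second fundamental form: L = 0, M = 0, N = 3*sqrt(10)*u^2/(10*Abs(u)).
Assemble K = (LN − M²)/(EG − F²) = 0. At (u, v) = (7/2, -pi/4): K = 0.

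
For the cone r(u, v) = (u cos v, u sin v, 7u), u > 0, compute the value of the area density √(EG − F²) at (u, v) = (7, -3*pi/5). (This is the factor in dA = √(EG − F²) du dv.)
√(EG − F²)|_{(7, -3*pi/5)} = 35*sqrt(2)

E = 50, F = 0, G = u^2, so EG − F² = 50*u^2. Taking the positive square root: √(EG − F²) = 5*sqrt(2)*Abs(u). At (u, v) = (7, -3*pi/5): 35*sqrt(2).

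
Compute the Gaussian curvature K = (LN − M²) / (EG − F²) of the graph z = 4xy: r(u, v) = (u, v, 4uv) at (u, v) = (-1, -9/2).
K = -16/116281

Coefficients of the first fundamental form: E = 16*v^2 + 1, F = 16*u*v, G = 16*u^2 + 1.
Coefficients of the second fundamental form: L = 0, M = 4/sqrt(16*u^2 + 16*v^2 + 1), N = 0.
Assemble K = (LN − M²)/(EG − F²) = -16/(256*u^4 + 512*u^2*v^2 + 32*u^2 + 256*v^4 + 32*v^2 + 1). At (u, v) = (-1, -9/2): K = -16/116281.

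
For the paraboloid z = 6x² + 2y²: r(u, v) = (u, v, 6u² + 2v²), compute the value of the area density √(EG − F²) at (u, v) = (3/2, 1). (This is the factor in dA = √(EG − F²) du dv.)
√(EG − F²)|_{(3/2, 1)} = sqrt(341)

E = 144*u^2 + 1, F = 48*u*v, G = 16*v^2 + 1, so EG − F² = 144*u^2 + 16*v^2 + 1. Taking the positive square root: √(EG − F²) = sqrt(144*u^2 + 16*v^2 + 1). At (u, v) = (3/2, 1): sqrt(341).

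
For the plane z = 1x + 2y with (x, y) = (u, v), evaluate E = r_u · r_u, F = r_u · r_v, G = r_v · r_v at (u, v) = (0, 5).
E = 2;  F = 2;  G = 5

Partials: r_u = (1, 0, 1), r_v = (0, 1, 2). As functions of (u, v):
  E = r_u · r_u = 2,
  F = r_u · r_v = 2,
  G = r_v · r_v = 5.
Evaluating at (u, v) = (0, 5): E = 2, F = 2, G = 5.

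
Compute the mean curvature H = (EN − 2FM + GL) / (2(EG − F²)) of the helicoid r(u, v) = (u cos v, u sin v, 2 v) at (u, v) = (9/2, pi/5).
H = 0

With E = 1, F = 0, G = u^2 + 4, L = 0, M = -2/sqrt(u^2 + 4), N = 0, assemble
  H = (EN − 2FM + GL) / (2(EG − F²)) = 0.
At (u, v) = (9/2, pi/5): H = 0.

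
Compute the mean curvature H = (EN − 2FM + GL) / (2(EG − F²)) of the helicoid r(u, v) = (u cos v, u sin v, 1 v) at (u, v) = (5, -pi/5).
H = 0

With E = 1, F = 0, G = u^2 + 1, L = 0, M = -1/sqrt(u^2 + 1), N = 0, assemble
  H = (EN − 2FM + GL) / (2(EG − F²)) = 0.
At (u, v) = (5, -pi/5): H = 0.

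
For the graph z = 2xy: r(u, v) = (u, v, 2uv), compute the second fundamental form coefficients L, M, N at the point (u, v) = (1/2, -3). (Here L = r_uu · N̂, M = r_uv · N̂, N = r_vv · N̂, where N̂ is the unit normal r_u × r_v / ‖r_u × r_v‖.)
L = 0;  M = sqrt(38)/19;  N = 0

Compute the unit normal N̂(u, v) = (-2*v/sqrt(4*u^2 + 4*v^2 + 1), -2*u/sqrt(4*u^2 + 4*v^2 + 1), 1/sqrt(4*u^2 + 4*v^2 + 1)), and the second partials r_uu, r_uv, r_vv. Take dot products:
  L(u, v) = r_uu · N̂ = 0,
  M(u, v) = r_uv · N̂ = 2/sqrt(4*u^2 + 4*v^2 + 1),
  N(u, v) = r_vv · N̂ = 0.
Evaluating at (u, v) = (1/2, -3):
  L = 0, M = sqrt(38)/19, N = 0.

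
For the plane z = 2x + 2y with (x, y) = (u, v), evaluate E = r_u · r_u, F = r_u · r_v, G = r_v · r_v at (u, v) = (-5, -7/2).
E = 5;  F = 4;  G = 5

Partials: r_u = (1, 0, 2), r_v = (0, 1, 2). As functions of (u, v):
  E = r_u · r_u = 5,
  F = r_u · r_v = 4,
  G = r_v · r_v = 5.
Evaluating at (u, v) = (-5, -7/2): E = 5, F = 4, G = 5.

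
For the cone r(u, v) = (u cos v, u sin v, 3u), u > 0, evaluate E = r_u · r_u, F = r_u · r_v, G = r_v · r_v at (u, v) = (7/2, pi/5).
E = 10;  F = 0;  G = 49/4

Partials: r_u = (cos(v), sin(v), 3), r_v = (-u*sin(v), u*cos(v), 0). As functions of (u, v):
  E = r_u · r_u = 10,
  F = r_u · r_v = 0,
  G = r_v · r_v = u^2.
Evaluating at (u, v) = (7/2, pi/5): E = 10, F = 0, G = 49/4.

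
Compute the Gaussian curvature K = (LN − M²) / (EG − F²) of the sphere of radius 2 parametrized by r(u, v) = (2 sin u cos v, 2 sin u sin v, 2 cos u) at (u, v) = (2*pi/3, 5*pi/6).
K = 1/4

Coefficients of the first fundamental form: E = 4, F = 0, G = 4*sin(u)^2.
Coefficients of the second fundamental form: L = -2*sin(u)/Abs(sin(u)), M = 0, N = -2*sin(u)^3/Abs(sin(u)).
Assemble K = (LN − M²)/(EG − F²) = 1/4. At (u, v) = (2*pi/3, 5*pi/6): K = 1/4.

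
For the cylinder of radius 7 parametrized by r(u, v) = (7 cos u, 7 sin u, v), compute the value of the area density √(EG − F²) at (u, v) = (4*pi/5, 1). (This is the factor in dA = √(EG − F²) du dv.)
√(EG − F²)|_{(4*pi/5, 1)} = 7

E = 49, F = 0, G = 1, so EG − F² = 49. Taking the positive square root: √(EG − F²) = 7. At (u, v) = (4*pi/5, 1): 7.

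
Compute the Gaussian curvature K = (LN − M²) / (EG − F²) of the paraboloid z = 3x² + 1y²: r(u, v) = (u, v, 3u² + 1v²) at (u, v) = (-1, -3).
K = 12/5329

Coefficients of the first fundamental form: E = 36*u^2 + 1, F = 12*u*v, G = 4*v^2 + 1.
Coefficients of the second fundamental form: L = 6/sqrt(36*u^2 + 4*v^2 + 1), M = 0, N = 2/sqrt(36*u^2 + 4*v^2 + 1).
Assemble K = (LN − M²)/(EG − F²) = 12/(1296*u^4 + 288*u^2*v^2 + 72*u^2 + 16*v^4 + 8*v^2 + 1). At (u, v) = (-1, -3): K = 12/5329.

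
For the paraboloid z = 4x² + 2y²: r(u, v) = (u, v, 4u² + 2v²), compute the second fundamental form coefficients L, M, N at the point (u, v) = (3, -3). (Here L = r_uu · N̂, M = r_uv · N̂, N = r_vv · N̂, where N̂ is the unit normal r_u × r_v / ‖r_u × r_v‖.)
L = 8*sqrt(721)/721;  M = 0;  N = 4*sqrt(721)/721

Compute the unit normal N̂(u, v) = (-8*u/sqrt(64*u^2 + 16*v^2 + 1), -4*v/sqrt(64*u^2 + 16*v^2 + 1), 1/sqrt(64*u^2 + 16*v^2 + 1)), and the second partials r_uu, r_uv, r_vv. Take dot products:
  L(u, v) = r_uu · N̂ = 8/sqrt(64*u^2 + 16*v^2 + 1),
  M(u, v) = r_uv · N̂ = 0,
  N(u, v) = r_vv · N̂ = 4/sqrt(64*u^2 + 16*v^2 + 1).
Evaluating at (u, v) = (3, -3):
  L = 8*sqrt(721)/721, M = 0, N = 4*sqrt(721)/721.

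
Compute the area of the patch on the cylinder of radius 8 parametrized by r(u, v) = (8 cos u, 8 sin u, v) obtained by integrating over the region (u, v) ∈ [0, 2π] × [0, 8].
Area = 128*pi

Area = ∫∫ √(EG − F²) du dv with √(EG − F²) = 8. Integrating over [0, 2π] × [0, 8] gives 128*pi.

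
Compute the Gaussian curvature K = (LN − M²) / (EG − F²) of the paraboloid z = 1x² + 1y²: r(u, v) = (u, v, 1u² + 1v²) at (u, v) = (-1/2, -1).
K = 1/9

Coefficients of the first fundamental form: E = 4*u^2 + 1, F = 4*u*v, G = 4*v^2 + 1.
Coefficients of the second fundamental form: L = 2/sqrt(4*u^2 + 4*v^2 + 1), M = 0, N = 2/sqrt(4*u^2 + 4*v^2 + 1).
Assemble K = (LN − M²)/(EG − F²) = 4/(16*u^4 + 32*u^2*v^2 + 8*u^2 + 16*v^4 + 8*v^2 + 1). At (u, v) = (-1/2, -1): K = 1/9.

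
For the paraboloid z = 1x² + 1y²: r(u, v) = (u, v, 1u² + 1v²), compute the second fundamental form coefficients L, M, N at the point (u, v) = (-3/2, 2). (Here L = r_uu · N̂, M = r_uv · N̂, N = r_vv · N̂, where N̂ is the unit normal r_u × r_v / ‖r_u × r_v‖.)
L = sqrt(26)/13;  M = 0;  N = sqrt(26)/13

Compute the unit normal N̂(u, v) = (-2*u/sqrt(4*u^2 + 4*v^2 + 1), -2*v/sqrt(4*u^2 + 4*v^2 + 1), 1/sqrt(4*u^2 + 4*v^2 + 1)), and the second partials r_uu, r_uv, r_vv. Take dot products:
  L(u, v) = r_uu · N̂ = 2/sqrt(4*u^2 + 4*v^2 + 1),
  M(u, v) = r_uv · N̂ = 0,
  N(u, v) = r_vv · N̂ = 2/sqrt(4*u^2 + 4*v^2 + 1).
Evaluating at (u, v) = (-3/2, 2):
  L = sqrt(26)/13, M = 0, N = sqrt(26)/13.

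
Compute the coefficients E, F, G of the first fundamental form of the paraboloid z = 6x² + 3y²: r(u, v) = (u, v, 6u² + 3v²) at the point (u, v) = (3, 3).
E = 1297;  F = 648;  G = 325

Partials: r_u = (1, 0, 12*u), r_v = (0, 1, 6*v). As functions of (u, v):
  E = r_u · r_u = 144*u^2 + 1,
  F = r_u · r_v = 72*u*v,
  G = r_v · r_v = 36*v^2 + 1.
Evaluating at (u, v) = (3, 3): E = 1297, F = 648, G = 325.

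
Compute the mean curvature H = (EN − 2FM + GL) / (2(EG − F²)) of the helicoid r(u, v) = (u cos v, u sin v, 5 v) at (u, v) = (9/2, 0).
H = 0

With E = 1, F = 0, G = u^2 + 25, L = 0, M = -5/sqrt(u^2 + 25), N = 0, assemble
  H = (EN − 2FM + GL) / (2(EG − F²)) = 0.
At (u, v) = (9/2, 0): H = 0.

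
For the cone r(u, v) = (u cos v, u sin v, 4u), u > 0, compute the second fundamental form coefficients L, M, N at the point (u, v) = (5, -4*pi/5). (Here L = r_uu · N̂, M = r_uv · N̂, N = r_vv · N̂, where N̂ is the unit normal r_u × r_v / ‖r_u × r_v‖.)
L = 0;  M = 0;  N = 20*sqrt(17)/17

Compute the unit normal N̂(u, v) = (-4*sqrt(17)*u*cos(v)/(17*Abs(u)), -4*sqrt(17)*u*sin(v)/(17*Abs(u)), sqrt(17)*u/(17*Abs(u))), and the second partials r_uu, r_uv, r_vv. Take dot products:
  L(u, v) = r_uu · N̂ = 0,
  M(u, v) = r_uv · N̂ = 0,
  N(u, v) = r_vv · N̂ = 4*sqrt(17)*u^2/(17*Abs(u)).
Evaluating at (u, v) = (5, -4*pi/5):
  L = 0, M = 0, N = 20*sqrt(17)/17.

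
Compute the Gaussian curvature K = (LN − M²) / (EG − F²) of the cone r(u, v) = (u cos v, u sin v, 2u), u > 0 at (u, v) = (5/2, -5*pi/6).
K = 0

Coefficients of the first fundamental form: E = 5, F = 0, G = u^2.
Coefficients of the second fundamental form: L = 0, M = 0, N = 2*sqrt(5)*u^2/(5*Abs(u)).
Assemble K = (LN − M²)/(EG − F²) = 0. At (u, v) = (5/2, -5*pi/6): K = 0.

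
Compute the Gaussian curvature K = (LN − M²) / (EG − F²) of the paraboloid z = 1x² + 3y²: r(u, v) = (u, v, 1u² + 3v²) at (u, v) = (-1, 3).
K = 12/108241

Coefficients of the first fundamental form: E = 4*u^2 + 1, F = 12*u*v, G = 36*v^2 + 1.
Coefficients of the second fundamental form: L = 2/sqrt(4*u^2 + 36*v^2 + 1), M = 0, N = 6/sqrt(4*u^2 + 36*v^2 + 1).
Assemble K = (LN − M²)/(EG − F²) = 12/(16*u^4 + 288*u^2*v^2 + 8*u^2 + 1296*v^4 + 72*v^2 + 1). At (u, v) = (-1, 3): K = 12/108241.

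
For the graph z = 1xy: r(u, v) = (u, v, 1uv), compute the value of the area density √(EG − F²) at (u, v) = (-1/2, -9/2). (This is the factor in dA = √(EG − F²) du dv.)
√(EG − F²)|_{(-1/2, -9/2)} = sqrt(86)/2

E = v^2 + 1, F = u*v, G = u^2 + 1, so EG − F² = u^2 + v^2 + 1. Taking the positive square root: √(EG − F²) = sqrt(u^2 + v^2 + 1). At (u, v) = (-1/2, -9/2): sqrt(86)/2.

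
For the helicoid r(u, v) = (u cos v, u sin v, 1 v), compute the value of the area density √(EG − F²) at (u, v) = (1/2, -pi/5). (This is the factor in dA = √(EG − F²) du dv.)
√(EG − F²)|_{(1/2, -pi/5)} = sqrt(5)/2

E = 1, F = 0, G = u^2 + 1, so EG − F² = u^2 + 1. Taking the positive square root: √(EG − F²) = sqrt(u^2 + 1). At (u, v) = (1/2, -pi/5): sqrt(5)/2.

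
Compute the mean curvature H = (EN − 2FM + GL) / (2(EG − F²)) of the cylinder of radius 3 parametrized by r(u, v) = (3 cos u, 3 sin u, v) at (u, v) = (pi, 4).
H = -1/6

With E = 9, F = 0, G = 1, L = -3, M = 0, N = 0, assemble
  H = (EN − 2FM + GL) / (2(EG − F²)) = -1/6.
At (u, v) = (pi, 4): H = -1/6.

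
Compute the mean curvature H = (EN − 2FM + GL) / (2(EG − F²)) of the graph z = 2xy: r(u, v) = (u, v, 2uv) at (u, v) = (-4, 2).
H = 64/729

With E = 4*v^2 + 1, F = 4*u*v, G = 4*u^2 + 1, L = 0, M = 2/sqrt(4*u^2 + 4*v^2 + 1), N = 0, assemble
  H = (EN − 2FM + GL) / (2(EG − F²)) = -8*u*v/(4*u^2 + 4*v^2 + 1)^(3/2).
At (u, v) = (-4, 2): H = 64/729.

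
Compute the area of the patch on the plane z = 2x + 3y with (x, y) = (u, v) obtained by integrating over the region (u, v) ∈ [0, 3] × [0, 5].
Area = 15*sqrt(14)

Area = ∫∫ √(EG − F²) du dv with √(EG − F²) = sqrt(14). Integrating over [0, 3] × [0, 5] gives 15*sqrt(14).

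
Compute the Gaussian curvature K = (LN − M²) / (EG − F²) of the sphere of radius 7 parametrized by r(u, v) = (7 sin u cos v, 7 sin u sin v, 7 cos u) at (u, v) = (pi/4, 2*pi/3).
K = 1/49

Coefficients of the first fundamental form: E = 49, F = 0, G = 49*sin(u)^2.
Coefficients of the second fundamental form: L = -7*sin(u)/Abs(sin(u)), M = 0, N = -7*sin(u)^3/Abs(sin(u)).
Assemble K = (LN − M²)/(EG − F²) = 1/49. At (u, v) = (pi/4, 2*pi/3): K = 1/49.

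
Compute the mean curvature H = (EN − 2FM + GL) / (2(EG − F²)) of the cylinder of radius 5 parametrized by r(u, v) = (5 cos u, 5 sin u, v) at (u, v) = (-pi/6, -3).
H = -1/10

With E = 25, F = 0, G = 1, L = -5, M = 0, N = 0, assemble
  H = (EN − 2FM + GL) / (2(EG − F²)) = -1/10.
At (u, v) = (-pi/6, -3): H = -1/10.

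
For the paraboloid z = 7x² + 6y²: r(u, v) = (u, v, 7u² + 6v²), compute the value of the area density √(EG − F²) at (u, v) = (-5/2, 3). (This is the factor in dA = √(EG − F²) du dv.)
√(EG − F²)|_{(-5/2, 3)} = sqrt(2522)

E = 196*u^2 + 1, F = 168*u*v, G = 144*v^2 + 1, so EG − F² = 196*u^2 + 144*v^2 + 1. Taking the positive square root: √(EG − F²) = sqrt(196*u^2 + 144*v^2 + 1). At (u, v) = (-5/2, 3): sqrt(2522).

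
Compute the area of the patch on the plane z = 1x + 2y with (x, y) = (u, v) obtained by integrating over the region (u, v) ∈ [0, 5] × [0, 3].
Area = 15*sqrt(6)

Area = ∫∫ √(EG − F²) du dv with √(EG − F²) = sqrt(6). Integrating over [0, 5] × [0, 3] gives 15*sqrt(6).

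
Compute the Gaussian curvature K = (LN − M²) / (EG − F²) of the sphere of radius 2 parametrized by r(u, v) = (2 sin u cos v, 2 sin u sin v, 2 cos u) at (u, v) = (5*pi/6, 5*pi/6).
K = 1/4

Coefficients of the first fundamental form: E = 4, F = 0, G = 4*sin(u)^2.
Coefficients of the second fundamental form: L = -2*sin(u)/Abs(sin(u)), M = 0, N = -2*sin(u)^3/Abs(sin(u)).
Assemble K = (LN − M²)/(EG − F²) = 1/4. At (u, v) = (5*pi/6, 5*pi/6): K = 1/4.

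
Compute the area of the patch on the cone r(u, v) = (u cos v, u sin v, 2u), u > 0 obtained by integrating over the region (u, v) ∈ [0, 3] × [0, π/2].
Area = 9*sqrt(5)*pi/4

Area = ∫∫ √(EG − F²) du dv with √(EG − F²) = sqrt(5)*Abs(u). Integrating over [0, 3] × [0, π/2] gives 9*sqrt(5)*pi/4.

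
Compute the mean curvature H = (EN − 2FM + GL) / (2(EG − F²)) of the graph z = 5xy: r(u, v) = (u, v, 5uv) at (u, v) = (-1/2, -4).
H = -2000*sqrt(181)/884547

With E = 25*v^2 + 1, F = 25*u*v, G = 25*u^2 + 1, L = 0, M = 5/sqrt(25*u^2 + 25*v^2 + 1), N = 0, assemble
  H = (EN − 2FM + GL) / (2(EG − F²)) = -125*u*v/(25*u^2 + 25*v^2 + 1)^(3/2).
At (u, v) = (-1/2, -4): H = -2000*sqrt(181)/884547.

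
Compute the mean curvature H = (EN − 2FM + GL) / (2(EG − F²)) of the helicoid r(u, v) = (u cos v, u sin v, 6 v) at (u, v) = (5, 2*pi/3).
H = 0

With E = 1, F = 0, G = u^2 + 36, L = 0, M = -6/sqrt(u^2 + 36), N = 0, assemble
  H = (EN − 2FM + GL) / (2(EG − F²)) = 0.
At (u, v) = (5, 2*pi/3): H = 0.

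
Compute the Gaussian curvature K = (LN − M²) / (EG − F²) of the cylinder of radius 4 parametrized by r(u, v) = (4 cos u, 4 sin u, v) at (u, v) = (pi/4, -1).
K = 0

Coefficients of the first fundamental form: E = 16, F = 0, G = 1.
Coefficients of the second fundamental form: L = -4, M = 0, N = 0.
Assemble K = (LN − M²)/(EG − F²) = 0. At (u, v) = (pi/4, -1): K = 0.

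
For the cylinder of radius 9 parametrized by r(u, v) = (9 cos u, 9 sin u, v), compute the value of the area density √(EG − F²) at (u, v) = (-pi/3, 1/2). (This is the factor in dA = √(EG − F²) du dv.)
√(EG − F²)|_{(-pi/3, 1/2)} = 9

E = 81, F = 0, G = 1, so EG − F² = 81. Taking the positive square root: √(EG − F²) = 9. At (u, v) = (-pi/3, 1/2): 9.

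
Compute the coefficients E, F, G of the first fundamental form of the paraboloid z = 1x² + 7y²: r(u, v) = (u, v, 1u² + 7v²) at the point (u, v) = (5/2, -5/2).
E = 26;  F = -175;  G = 1226

Partials: r_u = (1, 0, 2*u), r_v = (0, 1, 14*v). As functions of (u, v):
  E = r_u · r_u = 4*u^2 + 1,
  F = r_u · r_v = 28*u*v,
  G = r_v · r_v = 196*v^2 + 1.
Evaluating at (u, v) = (5/2, -5/2): E = 26, F = -175, G = 1226.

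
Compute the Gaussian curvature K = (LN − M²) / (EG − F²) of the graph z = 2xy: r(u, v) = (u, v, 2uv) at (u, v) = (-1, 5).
K = -4/11025

Coefficients of the first fundamental form: E = 4*v^2 + 1, F = 4*u*v, G = 4*u^2 + 1.
Coefficients of the second fundamental form: L = 0, M = 2/sqrt(4*u^2 + 4*v^2 + 1), N = 0.
Assemble K = (LN − M²)/(EG − F²) = -4/(16*u^4 + 32*u^2*v^2 + 8*u^2 + 16*v^4 + 8*v^2 + 1). At (u, v) = (-1, 5): K = -4/11025.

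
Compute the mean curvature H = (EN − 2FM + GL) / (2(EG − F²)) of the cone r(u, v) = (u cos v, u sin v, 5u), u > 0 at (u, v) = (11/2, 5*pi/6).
H = 5*sqrt(26)/286

With E = 26, F = 0, G = u^2, L = 0, M = 0, N = 5*sqrt(26)*u^2/(26*Abs(u)), assemble
  H = (EN − 2FM + GL) / (2(EG − F²)) = 5*sqrt(26)/(52*Abs(u)).
At (u, v) = (11/2, 5*pi/6): H = 5*sqrt(26)/286.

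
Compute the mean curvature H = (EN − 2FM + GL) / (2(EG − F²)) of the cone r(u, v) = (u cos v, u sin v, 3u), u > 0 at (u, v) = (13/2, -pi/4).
H = 3*sqrt(10)/130

With E = 10, F = 0, G = u^2, L = 0, M = 0, N = 3*sqrt(10)*u^2/(10*Abs(u)), assemble
  H = (EN − 2FM + GL) / (2(EG − F²)) = 3*sqrt(10)/(20*Abs(u)).
At (u, v) = (13/2, -pi/4): H = 3*sqrt(10)/130.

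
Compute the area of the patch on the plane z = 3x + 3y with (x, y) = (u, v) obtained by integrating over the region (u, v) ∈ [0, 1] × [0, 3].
Area = 3*sqrt(19)

Area = ∫∫ √(EG − F²) du dv with √(EG − F²) = sqrt(19). Integrating over [0, 1] × [0, 3] gives 3*sqrt(19).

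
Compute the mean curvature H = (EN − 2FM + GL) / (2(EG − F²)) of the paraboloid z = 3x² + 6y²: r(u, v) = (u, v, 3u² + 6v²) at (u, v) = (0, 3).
H = 3897*sqrt(1297)/1682209

With E = 36*u^2 + 1, F = 72*u*v, G = 144*v^2 + 1, L = 6/sqrt(36*u^2 + 144*v^2 + 1), M = 0, N = 12/sqrt(36*u^2 + 144*v^2 + 1), assemble
  H = (EN − 2FM + GL) / (2(EG − F²)) = 9*(24*u^2 + 48*v^2 + 1)/(36*u^2 + 144*v^2 + 1)^(3/2).
At (u, v) = (0, 3): H = 3897*sqrt(1297)/1682209.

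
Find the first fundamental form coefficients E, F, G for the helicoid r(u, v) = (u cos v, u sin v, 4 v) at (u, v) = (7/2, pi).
E = 1;  F = 0;  G = 113/4

Partials: r_u = (cos(v), sin(v), 0), r_v = (-u*sin(v), u*cos(v), 4). As functions of (u, v):
  E = r_u · r_u = 1,
  F = r_u · r_v = 0,
  G = r_v · r_v = u^2 + 16.
Evaluating at (u, v) = (7/2, pi): E = 1, F = 0, G = 113/4.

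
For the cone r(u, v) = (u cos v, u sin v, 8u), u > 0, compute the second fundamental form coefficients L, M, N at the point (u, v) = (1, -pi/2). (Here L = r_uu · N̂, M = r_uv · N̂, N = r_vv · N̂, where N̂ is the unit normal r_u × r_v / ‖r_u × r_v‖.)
L = 0;  M = 0;  N = 8*sqrt(65)/65

Compute the unit normal N̂(u, v) = (-8*sqrt(65)*u*cos(v)/(65*Abs(u)), -8*sqrt(65)*u*sin(v)/(65*Abs(u)), sqrt(65)*u/(65*Abs(u))), and the second partials r_uu, r_uv, r_vv. Take dot products:
  L(u, v) = r_uu · N̂ = 0,
  M(u, v) = r_uv · N̂ = 0,
  N(u, v) = r_vv · N̂ = 8*sqrt(65)*u^2/(65*Abs(u)).
Evaluating at (u, v) = (1, -pi/2):
  L = 0, M = 0, N = 8*sqrt(65)/65.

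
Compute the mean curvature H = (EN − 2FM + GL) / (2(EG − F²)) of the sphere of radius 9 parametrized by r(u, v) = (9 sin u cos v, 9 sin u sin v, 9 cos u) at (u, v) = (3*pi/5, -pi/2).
H = -1/9

With E = 81, F = 0, G = 81*sin(u)^2, L = -9*sin(u)/Abs(sin(u)), M = 0, N = -9*sin(u)^3/Abs(sin(u)), assemble
  H = (EN − 2FM + GL) / (2(EG − F²)) = -sin(u)/(9*Abs(sin(u))).
At (u, v) = (3*pi/5, -pi/2): H = -1/9.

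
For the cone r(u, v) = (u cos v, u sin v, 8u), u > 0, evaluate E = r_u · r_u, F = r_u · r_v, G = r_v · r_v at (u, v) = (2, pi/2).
E = 65;  F = 0;  G = 4

Partials: r_u = (cos(v), sin(v), 8), r_v = (-u*sin(v), u*cos(v), 0). As functions of (u, v):
  E = r_u · r_u = 65,
  F = r_u · r_v = 0,
  G = r_v · r_v = u^2.
Evaluating at (u, v) = (2, pi/2): E = 65, F = 0, G = 4.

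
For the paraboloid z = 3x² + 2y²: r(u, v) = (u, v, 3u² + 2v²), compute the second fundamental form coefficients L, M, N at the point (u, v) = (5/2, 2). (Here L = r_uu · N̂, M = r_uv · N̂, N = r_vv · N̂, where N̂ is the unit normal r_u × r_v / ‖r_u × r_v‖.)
L = 3*sqrt(290)/145;  M = 0;  N = 2*sqrt(290)/145

Compute the unit normal N̂(u, v) = (-6*u/sqrt(36*u^2 + 16*v^2 + 1), -4*v/sqrt(36*u^2 + 16*v^2 + 1), 1/sqrt(36*u^2 + 16*v^2 + 1)), and the second partials r_uu, r_uv, r_vv. Take dot products:
  L(u, v) = r_uu · N̂ = 6/sqrt(36*u^2 + 16*v^2 + 1),
  M(u, v) = r_uv · N̂ = 0,
  N(u, v) = r_vv · N̂ = 4/sqrt(36*u^2 + 16*v^2 + 1).
Evaluating at (u, v) = (5/2, 2):
  L = 3*sqrt(290)/145, M = 0, N = 2*sqrt(290)/145.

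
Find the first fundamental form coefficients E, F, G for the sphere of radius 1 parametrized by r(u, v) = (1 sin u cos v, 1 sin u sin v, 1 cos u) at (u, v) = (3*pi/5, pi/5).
E = 1;  F = 0;  G = sqrt(5)/8 + 5/8

Partials: r_u = (cos(u)*cos(v), sin(v)*cos(u), -sin(u)), r_v = (-sin(u)*sin(v), sin(u)*cos(v), 0). As functions of (u, v):
  E = r_u · r_u = 1,
  F = r_u · r_v = 0,
  G = r_v · r_v = sin(u)^2.
Evaluating at (u, v) = (3*pi/5, pi/5): E = 1, F = 0, G = sqrt(5)/8 + 5/8.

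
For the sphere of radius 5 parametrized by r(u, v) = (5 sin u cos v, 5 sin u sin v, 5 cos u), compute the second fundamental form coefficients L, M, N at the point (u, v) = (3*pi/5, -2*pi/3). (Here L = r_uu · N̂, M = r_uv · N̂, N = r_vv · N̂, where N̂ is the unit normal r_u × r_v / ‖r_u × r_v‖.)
L = -5;  M = 0;  N = -25/8 - 5*sqrt(5)/8

Compute the unit normal N̂(u, v) = (sin(u)^2*cos(v)/Abs(sin(u)), sin(u)^2*sin(v)/Abs(sin(u)), sin(2*u)/(2*Abs(sin(u)))), and the second partials r_uu, r_uv, r_vv. Take dot products:
  L(u, v) = r_uu · N̂ = -5*sin(u)/Abs(sin(u)),
  M(u, v) = r_uv · N̂ = 0,
  N(u, v) = r_vv · N̂ = -5*sin(u)^3/Abs(sin(u)).
Evaluating at (u, v) = (3*pi/5, -2*pi/3):
  L = -5, M = 0, N = -25/8 - 5*sqrt(5)/8.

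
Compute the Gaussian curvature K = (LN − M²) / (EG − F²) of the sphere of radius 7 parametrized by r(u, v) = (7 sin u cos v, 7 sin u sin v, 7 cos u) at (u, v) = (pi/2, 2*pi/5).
K = 1/49

Coefficients of the first fundamental form: E = 49, F = 0, G = 49*sin(u)^2.
Coefficients of the second fundamental form: L = -7*sin(u)/Abs(sin(u)), M = 0, N = -7*sin(u)^3/Abs(sin(u)).
Assemble K = (LN − M²)/(EG − F²) = 1/49. At (u, v) = (pi/2, 2*pi/5): K = 1/49.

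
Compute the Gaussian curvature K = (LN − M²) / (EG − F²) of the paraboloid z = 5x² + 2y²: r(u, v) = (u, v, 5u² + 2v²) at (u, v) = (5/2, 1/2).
K = 2/19845

Coefficients of the first fundamental form: E = 100*u^2 + 1, F = 40*u*v, G = 16*v^2 + 1.
Coefficients of the second fundamental form: L = 10/sqrt(100*u^2 + 16*v^2 + 1), M = 0, N = 4/sqrt(100*u^2 + 16*v^2 + 1).
Assemble K = (LN − M²)/(EG − F²) = 40/(10000*u^4 + 3200*u^2*v^2 + 200*u^2 + 256*v^4 + 32*v^2 + 1). At (u, v) = (5/2, 1/2): K = 2/19845.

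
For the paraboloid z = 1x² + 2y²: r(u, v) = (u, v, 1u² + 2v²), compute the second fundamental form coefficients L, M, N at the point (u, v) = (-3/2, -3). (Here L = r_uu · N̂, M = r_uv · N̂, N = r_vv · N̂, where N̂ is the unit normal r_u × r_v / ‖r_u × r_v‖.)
L = sqrt(154)/77;  M = 0;  N = 2*sqrt(154)/77

Compute the unit normal N̂(u, v) = (-2*u/sqrt(4*u^2 + 16*v^2 + 1), -4*v/sqrt(4*u^2 + 16*v^2 + 1), 1/sqrt(4*u^2 + 16*v^2 + 1)), and the second partials r_uu, r_uv, r_vv. Take dot products:
  L(u, v) = r_uu · N̂ = 2/sqrt(4*u^2 + 16*v^2 + 1),
  M(u, v) = r_uv · N̂ = 0,
  N(u, v) = r_vv · N̂ = 4/sqrt(4*u^2 + 16*v^2 + 1).
Evaluating at (u, v) = (-3/2, -3):
  L = sqrt(154)/77, M = 0, N = 2*sqrt(154)/77.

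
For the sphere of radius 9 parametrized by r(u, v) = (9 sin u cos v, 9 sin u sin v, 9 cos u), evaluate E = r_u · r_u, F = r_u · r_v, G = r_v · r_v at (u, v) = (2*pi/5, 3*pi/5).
E = 81;  F = 0;  G = 81*sqrt(5)/8 + 405/8

Partials: r_u = (9*cos(u)*cos(v), 9*sin(v)*cos(u), -9*sin(u)), r_v = (-9*sin(u)*sin(v), 9*sin(u)*cos(v), 0). As functions of (u, v):
  E = r_u · r_u = 81,
  F = r_u · r_v = 0,
  G = r_v · r_v = 81*sin(u)^2.
Evaluating at (u, v) = (2*pi/5, 3*pi/5): E = 81, F = 0, G = 81*sqrt(5)/8 + 405/8.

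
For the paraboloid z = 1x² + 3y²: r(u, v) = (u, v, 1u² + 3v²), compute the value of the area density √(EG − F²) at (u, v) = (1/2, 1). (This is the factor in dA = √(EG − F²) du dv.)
√(EG − F²)|_{(1/2, 1)} = sqrt(38)

E = 4*u^2 + 1, F = 12*u*v, G = 36*v^2 + 1, so EG − F² = 4*u^2 + 36*v^2 + 1. Taking the positive square root: √(EG − F²) = sqrt(4*u^2 + 36*v^2 + 1). At (u, v) = (1/2, 1): sqrt(38).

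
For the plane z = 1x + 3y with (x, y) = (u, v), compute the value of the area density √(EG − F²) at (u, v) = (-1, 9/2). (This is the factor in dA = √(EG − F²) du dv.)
√(EG − F²)|_{(-1, 9/2)} = sqrt(11)

E = 2, F = 3, G = 10, so EG − F² = 11. Taking the positive square root: √(EG − F²) = sqrt(11). At (u, v) = (-1, 9/2): sqrt(11).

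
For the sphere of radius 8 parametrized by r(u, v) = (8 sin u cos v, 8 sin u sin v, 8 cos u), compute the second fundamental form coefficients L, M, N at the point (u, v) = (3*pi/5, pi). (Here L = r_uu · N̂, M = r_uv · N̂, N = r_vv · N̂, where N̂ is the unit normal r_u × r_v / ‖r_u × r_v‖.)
L = -8;  M = 0;  N = -5 - sqrt(5)

Compute the unit normal N̂(u, v) = (sin(u)^2*cos(v)/Abs(sin(u)), sin(u)^2*sin(v)/Abs(sin(u)), sin(2*u)/(2*Abs(sin(u)))), and the second partials r_uu, r_uv, r_vv. Take dot products:
  L(u, v) = r_uu · N̂ = -8*sin(u)/Abs(sin(u)),
  M(u, v) = r_uv · N̂ = 0,
  N(u, v) = r_vv · N̂ = -8*sin(u)^3/Abs(sin(u)).
Evaluating at (u, v) = (3*pi/5, pi):
  L = -8, M = 0, N = -5 - sqrt(5).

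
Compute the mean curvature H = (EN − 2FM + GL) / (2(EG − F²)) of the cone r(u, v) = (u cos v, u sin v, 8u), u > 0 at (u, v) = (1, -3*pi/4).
H = 4*sqrt(65)/65

With E = 65, F = 0, G = u^2, L = 0, M = 0, N = 8*sqrt(65)*u^2/(65*Abs(u)), assemble
  H = (EN − 2FM + GL) / (2(EG − F²)) = 4*sqrt(65)/(65*Abs(u)).
At (u, v) = (1, -3*pi/4): H = 4*sqrt(65)/65.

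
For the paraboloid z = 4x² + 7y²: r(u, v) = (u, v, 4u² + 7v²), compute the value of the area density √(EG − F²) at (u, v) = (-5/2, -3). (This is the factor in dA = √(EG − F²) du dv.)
√(EG − F²)|_{(-5/2, -3)} = sqrt(2165)

E = 64*u^2 + 1, F = 112*u*v, G = 196*v^2 + 1, so EG − F² = 64*u^2 + 196*v^2 + 1. Taking the positive square root: √(EG − F²) = sqrt(64*u^2 + 196*v^2 + 1). At (u, v) = (-5/2, -3): sqrt(2165).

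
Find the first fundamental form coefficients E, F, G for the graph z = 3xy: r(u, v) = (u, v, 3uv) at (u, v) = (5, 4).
E = 145;  F = 180;  G = 226

Partials: r_u = (1, 0, 3*v), r_v = (0, 1, 3*u). As functions of (u, v):
  E = r_u · r_u = 9*v^2 + 1,
  F = r_u · r_v = 9*u*v,
  G = r_v · r_v = 9*u^2 + 1.
Evaluating at (u, v) = (5, 4): E = 145, F = 180, G = 226.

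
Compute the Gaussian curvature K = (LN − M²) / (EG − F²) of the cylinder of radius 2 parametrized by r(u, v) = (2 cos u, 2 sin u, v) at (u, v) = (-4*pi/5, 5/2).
K = 0

Coefficients of the first fundamental form: E = 4, F = 0, G = 1.
Coefficients of the second fundamental form: L = -2, M = 0, N = 0.
Assemble K = (LN − M²)/(EG − F²) = 0. At (u, v) = (-4*pi/5, 5/2): K = 0.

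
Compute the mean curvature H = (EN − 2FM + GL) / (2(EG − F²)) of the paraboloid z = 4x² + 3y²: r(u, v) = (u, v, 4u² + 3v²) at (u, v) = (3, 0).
H = 1735*sqrt(577)/332929

With E = 64*u^2 + 1, F = 48*u*v, G = 36*v^2 + 1, L = 8/sqrt(64*u^2 + 36*v^2 + 1), M = 0, N = 6/sqrt(64*u^2 + 36*v^2 + 1), assemble
  H = (EN − 2FM + GL) / (2(EG − F²)) = (192*u^2 + 144*v^2 + 7)/(64*u^2 + 36*v^2 + 1)^(3/2).
At (u, v) = (3, 0): H = 1735*sqrt(577)/332929.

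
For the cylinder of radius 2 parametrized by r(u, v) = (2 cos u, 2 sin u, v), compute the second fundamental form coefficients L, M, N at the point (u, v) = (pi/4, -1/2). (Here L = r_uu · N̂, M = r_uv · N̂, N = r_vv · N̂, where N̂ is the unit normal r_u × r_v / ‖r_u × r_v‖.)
L = -2;  M = 0;  N = 0

Compute the unit normal N̂(u, v) = (cos(u), sin(u), 0), and the second partials r_uu, r_uv, r_vv. Take dot products:
  L(u, v) = r_uu · N̂ = -2,
  M(u, v) = r_uv · N̂ = 0,
  N(u, v) = r_vv · N̂ = 0.
Evaluating at (u, v) = (pi/4, -1/2):
  L = -2, M = 0, N = 0.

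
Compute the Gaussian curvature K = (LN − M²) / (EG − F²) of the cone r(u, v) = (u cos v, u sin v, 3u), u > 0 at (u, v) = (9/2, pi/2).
K = 0

Coefficients of the first fundamental form: E = 10, F = 0, G = u^2.
Coefficients of the second fundamental form: L = 0, M = 0, N = 3*sqrt(10)*u^2/(10*Abs(u)).
Assemble K = (LN − M²)/(EG − F²) = 0. At (u, v) = (9/2, pi/2): K = 0.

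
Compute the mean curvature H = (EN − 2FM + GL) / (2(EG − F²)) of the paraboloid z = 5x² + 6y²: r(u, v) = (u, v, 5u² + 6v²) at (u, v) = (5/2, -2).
H = 6641*sqrt(1202)/1444804

With E = 100*u^2 + 1, F = 120*u*v, G = 144*v^2 + 1, L = 10/sqrt(100*u^2 + 144*v^2 + 1), M = 0, N = 12/sqrt(100*u^2 + 144*v^2 + 1), assemble
  H = (EN − 2FM + GL) / (2(EG − F²)) = (600*u^2 + 720*v^2 + 11)/(100*u^2 + 144*v^2 + 1)^(3/2).
At (u, v) = (5/2, -2): H = 6641*sqrt(1202)/1444804.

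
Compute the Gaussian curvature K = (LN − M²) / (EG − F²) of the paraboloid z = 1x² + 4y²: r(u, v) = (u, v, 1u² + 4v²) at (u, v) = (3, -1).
K = 16/10201

Coefficients of the first fundamental form: E = 4*u^2 + 1, F = 16*u*v, G = 64*v^2 + 1.
Coefficients of the second fundamental form: L = 2/sqrt(4*u^2 + 64*v^2 + 1), M = 0, N = 8/sqrt(4*u^2 + 64*v^2 + 1).
Assemble K = (LN − M²)/(EG − F²) = 16/(16*u^4 + 512*u^2*v^2 + 8*u^2 + 4096*v^4 + 128*v^2 + 1). At (u, v) = (3, -1): K = 16/10201.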